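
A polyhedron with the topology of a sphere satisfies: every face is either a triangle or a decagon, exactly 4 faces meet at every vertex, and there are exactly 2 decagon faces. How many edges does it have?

Let x be the number of triangles; then F = 2 + x.
Edge–face incidences: 2E = 10·2 + 3·x = 20 + 3x.
Every vertex has degree 4, so 4V = 2E.
Euler: V − E + F = 2 ⇒ (2E)/4 − E + (2 + x) = 2.
Multiply by 8: 2·(2E) − 4·(2E) + 8·(2 + x) = 16, i.e. 16 + 8x − 2·(20 + 3x) = 16.
Collecting terms: 2x − 24 = 16, so 2x = 40, so x = 20.
Then 2E = 20 + 3·20 = 80, so E = 40, V = 2E/4 = 20, F = 2 + 20 = 22.

40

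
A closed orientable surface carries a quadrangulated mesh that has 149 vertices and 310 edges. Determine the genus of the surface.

4

Every face is a square and each edge borders two faces, so 4F = 2·310, giving F = 155.
χ = V − E + F = 149 − 310 + 155 = -6.
For a closed orientable surface χ = 2 − 2g, so g = (2 − (-6))/2 = 4.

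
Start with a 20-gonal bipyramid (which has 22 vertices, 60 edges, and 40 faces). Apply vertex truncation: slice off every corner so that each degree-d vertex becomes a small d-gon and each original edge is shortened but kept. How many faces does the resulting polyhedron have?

Truncation replaces each original edge-end by a new vertex, so V′ = 2E = 120.
Each original edge survives, and each old vertex of degree d contributes d new edges; summing degrees gives Σd = 2E, so E′ = E + 2E = 3E = 180.
Each original face survives and each original vertex becomes one new face: F′ = F + V = 62.

62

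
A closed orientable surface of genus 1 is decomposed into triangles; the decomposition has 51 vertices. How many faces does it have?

χ = 2 − 2·1 = 0, and every face is a triangle so 3F = 2E.
V − E + F = 0 with E = 3F/2 gives 51 − (3/2 − 1)·F = 0, so F = 102 and E = 153.

102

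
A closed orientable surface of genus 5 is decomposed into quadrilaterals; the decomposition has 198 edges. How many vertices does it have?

χ = 2 − 2·5 = -8, and every face is a square so 4F = 2E.
F = 2E/4 = 99. Then V = -8 + E − F = -8 + 198 − 99 = 91.

91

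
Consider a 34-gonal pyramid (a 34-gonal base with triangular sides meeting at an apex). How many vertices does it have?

35

A pyramid on an n-gon base has one n-gon and n triangles: V = 34 + 1 = 35, E = 2·34 = 68, F = 34 + 1 = 35.
Check: V − E + F = 35 − 68 + 35 = 2.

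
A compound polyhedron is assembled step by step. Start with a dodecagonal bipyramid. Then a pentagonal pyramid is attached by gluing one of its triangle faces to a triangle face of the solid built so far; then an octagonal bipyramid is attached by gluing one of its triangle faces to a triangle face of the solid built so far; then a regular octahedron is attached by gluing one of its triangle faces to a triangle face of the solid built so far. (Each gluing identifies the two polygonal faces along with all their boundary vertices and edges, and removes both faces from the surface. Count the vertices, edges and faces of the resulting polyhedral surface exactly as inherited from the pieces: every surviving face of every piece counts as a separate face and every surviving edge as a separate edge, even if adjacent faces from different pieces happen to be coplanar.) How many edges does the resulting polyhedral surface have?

A dodecagonal bipyramid: V=14, E=36, F=24.
Attach a pentagonal pyramid (V=6, E=10, F=6) along a 3-gon: merge 3 vertices and 3 edges, delete both glued faces → V=17, E=43, F=28.
Attach an octagonal bipyramid (V=10, E=24, F=16) along a 3-gon: merge 3 vertices and 3 edges, delete both glued faces → V=24, E=64, F=42.
Attach a regular octahedron (V=6, E=12, F=8) along a 3-gon: merge 3 vertices and 3 edges, delete both glued faces → V=27, E=73, F=48.
Check: V − E + F = 27 − 73 + 48 = 2.

73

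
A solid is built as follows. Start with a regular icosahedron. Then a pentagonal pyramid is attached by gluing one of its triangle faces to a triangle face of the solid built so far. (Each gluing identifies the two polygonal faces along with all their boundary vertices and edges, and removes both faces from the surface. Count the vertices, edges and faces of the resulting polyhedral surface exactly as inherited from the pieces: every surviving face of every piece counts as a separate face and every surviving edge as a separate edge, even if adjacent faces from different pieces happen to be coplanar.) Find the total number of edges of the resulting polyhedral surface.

A regular icosahedron: V=12, E=30, F=20.
Attach a pentagonal pyramid (V=6, E=10, F=6) along a 3-gon: merge 3 vertices and 3 edges, delete both glued faces → V=15, E=37, F=24.
Check: V − E + F = 15 − 37 + 24 = 2.

37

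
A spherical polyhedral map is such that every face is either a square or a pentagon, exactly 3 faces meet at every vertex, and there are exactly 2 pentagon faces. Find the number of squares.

Let x be the number of squares; then F = 2 + x.
Edge–face incidences: 2E = 5·2 + 4·x = 10 + 4x.
Every vertex has degree 3, so 3V = 2E.
Euler: V − E + F = 2 ⇒ (2E)/3 − E + (2 + x) = 2.
Multiply by 6: 2·(2E) − 3·(2E) + 6·(2 + x) = 12, i.e. 12 + 6x − (10 + 4x) = 12.
Collecting terms: 2x + 2 = 12, so 2x = 10, so x = 5.
Then 2E = 10 + 4·5 = 30, so E = 15, V = 2E/3 = 10, F = 2 + 5 = 7.

5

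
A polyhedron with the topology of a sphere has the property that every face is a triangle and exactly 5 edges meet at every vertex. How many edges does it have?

Each face has 3 edges and each edge borders two faces, so 2E = 3F.
Each vertex has degree 5, so 5V = 2E and hence V = 3F/5.
Euler: V − E + F = 2 ⇒ (3F/5) − (3F/2) + F = 2.
Multiply by 10: (6 − 15 + 10)F = 20, i.e. 1F = 20.
So F = 20, E = 3·20/2 = 30, V = 3·20/5 = 12.

30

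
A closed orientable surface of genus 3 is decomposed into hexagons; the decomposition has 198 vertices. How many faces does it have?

101

χ = 2 − 2·3 = -4, and every face is a hexagon so 6F = 2E.
V − E + F = -4 with E = 6F/2 gives 198 − (6/2 − 1)·F = -4, so F = 101 and E = 303.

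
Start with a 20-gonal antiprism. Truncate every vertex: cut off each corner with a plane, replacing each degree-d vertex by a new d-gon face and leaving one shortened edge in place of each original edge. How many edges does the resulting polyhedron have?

240

The base solid has V = 40, E = 80, F = 42.
Truncation replaces each original edge-end by a new vertex, so V′ = 2E = 160.
Each original edge survives, and each old vertex of degree d contributes d new edges; summing degrees gives Σd = 2E, so E′ = E + 2E = 3E = 240.
Each original face survives and each original vertex becomes one new face: F′ = F + V = 82.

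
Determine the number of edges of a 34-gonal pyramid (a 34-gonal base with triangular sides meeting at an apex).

A pyramid on an n-gon base has one n-gon and n triangles: V = 34 + 1 = 35, E = 2·34 = 68, F = 34 + 1 = 35.

68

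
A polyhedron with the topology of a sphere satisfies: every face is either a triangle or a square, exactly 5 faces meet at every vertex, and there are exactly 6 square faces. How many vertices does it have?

Let x be the number of triangles; then F = 6 + x.
Edge–face incidences: 2E = 4·6 + 3·x = 24 + 3x.
Every vertex has degree 5, so 5V = 2E.
Euler: V − E + F = 2 ⇒ (2E)/5 − E + (6 + x) = 2.
Multiply by 10: 2·(2E) − 5·(2E) + 10·(6 + x) = 20, i.e. 60 + 10x − 3·(24 + 3x) = 20.
Collecting terms: x − 12 = 20, so x = 32.
Then 2E = 24 + 3·32 = 120, so E = 60, V = 2E/5 = 24, F = 6 + 32 = 38.

24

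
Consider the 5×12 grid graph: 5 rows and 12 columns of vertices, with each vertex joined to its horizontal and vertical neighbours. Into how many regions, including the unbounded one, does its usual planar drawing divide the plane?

The grid has V = 5·12 = 60 vertices and E = 5·11 + 12·4 = 103 edges.
F = 2 − V + E = 2 − 60 + 103 = 45.

45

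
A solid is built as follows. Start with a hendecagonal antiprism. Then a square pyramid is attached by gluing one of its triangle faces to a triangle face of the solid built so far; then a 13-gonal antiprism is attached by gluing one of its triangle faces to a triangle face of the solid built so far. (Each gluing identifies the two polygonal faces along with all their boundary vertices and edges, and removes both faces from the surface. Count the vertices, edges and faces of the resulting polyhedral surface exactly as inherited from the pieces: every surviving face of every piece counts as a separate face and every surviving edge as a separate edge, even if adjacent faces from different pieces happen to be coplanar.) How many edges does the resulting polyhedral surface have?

98

A hendecagonal antiprism: V=22, E=44, F=24.
Attach a square pyramid (V=5, E=8, F=5) along a 3-gon: merge 3 vertices and 3 edges, delete both glued faces → V=24, E=49, F=27.
Attach a 13-gonal antiprism (V=26, E=52, F=28) along a 3-gon: merge 3 vertices and 3 edges, delete both glued faces → V=47, E=98, F=53.
Check: V − E + F = 47 − 98 + 53 = 2.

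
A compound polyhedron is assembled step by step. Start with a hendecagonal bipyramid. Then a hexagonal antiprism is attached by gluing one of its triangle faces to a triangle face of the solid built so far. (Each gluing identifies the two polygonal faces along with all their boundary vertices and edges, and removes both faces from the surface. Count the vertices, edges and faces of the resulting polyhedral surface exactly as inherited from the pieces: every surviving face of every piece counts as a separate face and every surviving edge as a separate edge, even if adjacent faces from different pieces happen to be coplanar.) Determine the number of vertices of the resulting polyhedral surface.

A hendecagonal bipyramid: V=13, E=33, F=22.
Attach a hexagonal antiprism (V=12, E=24, F=14) along a 3-gon: merge 3 vertices and 3 edges, delete both glued faces → V=22, E=54, F=34.
Check: V − E + F = 22 − 54 + 34 = 2.

22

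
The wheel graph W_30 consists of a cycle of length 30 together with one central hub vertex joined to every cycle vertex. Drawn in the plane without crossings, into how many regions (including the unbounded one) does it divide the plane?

31

W_30 has V = 30 + 1 = 31 vertices and E = 2·30 = 60 edges.
By Euler's formula F = 2 − V + E = 2 − 31 + 60 = 31.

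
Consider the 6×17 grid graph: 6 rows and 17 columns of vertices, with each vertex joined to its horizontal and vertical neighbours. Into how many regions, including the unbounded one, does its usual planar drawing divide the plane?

81

The grid has V = 6·17 = 102 vertices and E = 6·16 + 17·5 = 181 edges.
F = 2 − V + E = 2 − 102 + 181 = 81.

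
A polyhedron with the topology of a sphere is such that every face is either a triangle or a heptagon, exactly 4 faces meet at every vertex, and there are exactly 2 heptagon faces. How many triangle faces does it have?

14

Let x be the number of triangles; then F = 2 + x.
Edge–face incidences: 2E = 7·2 + 3·x = 14 + 3x.
Every vertex has degree 4, so 4V = 2E.
Euler: V − E + F = 2 ⇒ (2E)/4 − E + (2 + x) = 2.
Multiply by 8: 2·(2E) − 4·(2E) + 8·(2 + x) = 16, i.e. 16 + 8x − 2·(14 + 3x) = 16.
Collecting terms: 2x − 12 = 16, so 2x = 28, so x = 14.
Then 2E = 14 + 3·14 = 56, so E = 28, V = 2E/4 = 14, F = 2 + 14 = 16.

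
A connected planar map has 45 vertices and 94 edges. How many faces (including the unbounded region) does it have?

Euler's formula for a connected plane graph: V − E + F = 2, so F = 2 − 45 + 94 = 51.

51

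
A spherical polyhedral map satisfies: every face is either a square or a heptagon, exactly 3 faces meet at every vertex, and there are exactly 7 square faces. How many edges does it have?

21

Let x be the number of heptagons; then F = 7 + x.
Edge–face incidences: 2E = 4·7 + 7·x = 28 + 7x.
Every vertex has degree 3, so 3V = 2E.
Euler: V − E + F = 2 ⇒ (2E)/3 − E + (7 + x) = 2.
Multiply by 6: 2·(2E) − 3·(2E) + 6·(7 + x) = 12, i.e. 42 + 6x − (28 + 7x) = 12.
Collecting terms: −x + 14 = 12, so −x = −2, so x = 2.
Then 2E = 28 + 7·2 = 42, so E = 21, V = 2E/3 = 14, F = 7 + 2 = 9.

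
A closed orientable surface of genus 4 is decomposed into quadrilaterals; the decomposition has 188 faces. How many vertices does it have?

182

χ = 2 − 2·4 = -6, and every face is a square so 4F = 2E.
E = 4·188/2 = 376. Then V = -6 + E − F = -6 + 376 − 188 = 182.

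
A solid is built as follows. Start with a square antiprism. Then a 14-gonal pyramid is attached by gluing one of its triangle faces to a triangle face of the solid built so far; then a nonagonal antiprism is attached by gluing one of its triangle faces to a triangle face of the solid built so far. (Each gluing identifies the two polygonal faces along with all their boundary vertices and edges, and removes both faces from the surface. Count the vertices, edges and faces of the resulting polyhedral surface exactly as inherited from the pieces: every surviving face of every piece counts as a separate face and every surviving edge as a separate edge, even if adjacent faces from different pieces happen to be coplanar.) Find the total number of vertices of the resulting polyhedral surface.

35

A square antiprism: V=8, E=16, F=10.
Attach a 14-gonal pyramid (V=15, E=28, F=15) along a 3-gon: merge 3 vertices and 3 edges, delete both glued faces → V=20, E=41, F=23.
Attach a nonagonal antiprism (V=18, E=36, F=20) along a 3-gon: merge 3 vertices and 3 edges, delete both glued faces → V=35, E=74, F=41.
Check: V − E + F = 35 − 74 + 41 = 2.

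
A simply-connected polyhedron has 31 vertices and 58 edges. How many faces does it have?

29

Here V − E + F = 2.
F = 2 − V + E = 2 − 31 + 58 = 29.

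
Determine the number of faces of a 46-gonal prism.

48

A prism on an n-gon has two n-gon bases and n rectangular sides: V = 2·46 = 92, E = 3·46 = 138, F = 46 + 2 = 48.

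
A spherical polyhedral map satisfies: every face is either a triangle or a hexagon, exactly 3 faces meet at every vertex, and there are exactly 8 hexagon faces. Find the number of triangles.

4

Let x be the number of triangles; then F = 8 + x.
Edge–face incidences: 2E = 6·8 + 3·x = 48 + 3x.
Every vertex has degree 3, so 3V = 2E.
Euler: V − E + F = 2 ⇒ (2E)/3 − E + (8 + x) = 2.
Multiply by 6: 2·(2E) − 3·(2E) + 6·(8 + x) = 12, i.e. 48 + 6x − (48 + 3x) = 12.
Collecting terms: 3x = 12, so x = 4.
Then 2E = 48 + 3·4 = 60, so E = 30, V = 2E/3 = 20, F = 8 + 4 = 12.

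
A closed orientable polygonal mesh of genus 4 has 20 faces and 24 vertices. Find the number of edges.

50

For a closed orientable surface of genus 4, χ = 2 − 2·4 = -6.
E = V + F − (-6) = 24 + 20 − (-6) = 50.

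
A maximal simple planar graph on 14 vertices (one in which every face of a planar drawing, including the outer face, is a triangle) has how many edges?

In a plane triangulation 3F = 2E and V − E + F = 2, so E = 3V − 6 = 3·14 − 6 = 36.

36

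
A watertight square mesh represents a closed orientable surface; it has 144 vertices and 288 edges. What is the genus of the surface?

Every face is a square and each edge borders two faces, so 4F = 2·288, giving F = 144.
χ = V − E + F = 144 − 288 + 144 = 0.
For a closed orientable surface χ = 2 − 2g, so g = (2 − (0))/2 = 1.

1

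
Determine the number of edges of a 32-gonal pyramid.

64

A pyramid on an n-gon base has one n-gon and n triangles: V = 32 + 1 = 33, E = 2·32 = 64, F = 32 + 1 = 33.
Check: V − E + F = 33 − 64 + 33 = 2.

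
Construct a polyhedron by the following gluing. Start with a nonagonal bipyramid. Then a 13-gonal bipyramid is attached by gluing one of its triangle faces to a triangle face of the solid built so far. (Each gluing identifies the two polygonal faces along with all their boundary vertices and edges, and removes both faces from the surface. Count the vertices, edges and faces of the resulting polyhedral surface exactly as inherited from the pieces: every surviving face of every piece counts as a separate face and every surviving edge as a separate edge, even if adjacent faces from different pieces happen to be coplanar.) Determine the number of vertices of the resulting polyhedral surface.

23

A nonagonal bipyramid: V=11, E=27, F=18.
Attach a 13-gonal bipyramid (V=15, E=39, F=26) along a 3-gon: merge 3 vertices and 3 edges, delete both glued faces → V=23, E=63, F=42.
Check: V − E + F = 23 − 63 + 42 = 2.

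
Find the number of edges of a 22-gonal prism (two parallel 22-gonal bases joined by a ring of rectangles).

A prism on an n-gon has two n-gon bases and n rectangular sides: V = 2·22 = 44, E = 3·22 = 66, F = 22 + 2 = 24.

66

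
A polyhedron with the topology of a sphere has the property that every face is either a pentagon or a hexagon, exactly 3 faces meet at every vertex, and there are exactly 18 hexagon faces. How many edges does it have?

Let x be the number of pentagons; then F = 18 + x.
Edge–face incidences: 2E = 6·18 + 5·x = 108 + 5x.
Every vertex has degree 3, so 3V = 2E.
Euler: V − E + F = 2 ⇒ (2E)/3 − E + (18 + x) = 2.
Multiply by 6: 2·(2E) − 3·(2E) + 6·(18 + x) = 12, i.e. 108 + 6x − (108 + 5x) = 12.
Collecting terms: x = 12.
Then 2E = 108 + 5·12 = 168, so E = 84, V = 2E/3 = 56, F = 18 + 12 = 30.

84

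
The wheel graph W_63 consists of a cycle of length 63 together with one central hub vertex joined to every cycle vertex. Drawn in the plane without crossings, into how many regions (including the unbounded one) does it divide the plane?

W_63 has V = 63 + 1 = 64 vertices and E = 2·63 = 126 edges.
By Euler's formula F = 2 − V + E = 2 − 64 + 126 = 64.

64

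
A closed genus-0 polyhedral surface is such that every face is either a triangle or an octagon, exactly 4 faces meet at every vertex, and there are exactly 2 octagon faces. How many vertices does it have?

Let x be the number of triangles; then F = 2 + x.
Edge–face incidences: 2E = 8·2 + 3·x = 16 + 3x.
Every vertex has degree 4, so 4V = 2E.
Euler: V − E + F = 2 ⇒ (2E)/4 − E + (2 + x) = 2.
Multiply by 8: 2·(2E) − 4·(2E) + 8·(2 + x) = 16, i.e. 16 + 8x − 2·(16 + 3x) = 16.
Collecting terms: 2x − 16 = 16, so 2x = 32, so x = 16.
Then 2E = 16 + 3·16 = 64, so E = 32, V = 2E/4 = 16, F = 2 + 16 = 18.

16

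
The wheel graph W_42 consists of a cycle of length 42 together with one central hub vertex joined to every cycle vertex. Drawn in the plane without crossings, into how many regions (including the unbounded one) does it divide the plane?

43

W_42 has V = 42 + 1 = 43 vertices and E = 2·42 = 84 edges.
By Euler's formula F = 2 − V + E = 2 − 43 + 84 = 43.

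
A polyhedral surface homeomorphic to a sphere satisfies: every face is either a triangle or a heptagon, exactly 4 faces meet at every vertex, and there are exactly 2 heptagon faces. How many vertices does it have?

Let x be the number of triangles; then F = 2 + x.
Edge–face incidences: 2E = 7·2 + 3·x = 14 + 3x.
Every vertex has degree 4, so 4V = 2E.
Euler: V − E + F = 2 ⇒ (2E)/4 − E + (2 + x) = 2.
Multiply by 8: 2·(2E) − 4·(2E) + 8·(2 + x) = 16, i.e. 16 + 8x − 2·(14 + 3x) = 16.
Collecting terms: 2x − 12 = 16, so 2x = 28, so x = 14.
Then 2E = 14 + 3·14 = 56, so E = 28, V = 2E/4 = 14, F = 2 + 14 = 16.

14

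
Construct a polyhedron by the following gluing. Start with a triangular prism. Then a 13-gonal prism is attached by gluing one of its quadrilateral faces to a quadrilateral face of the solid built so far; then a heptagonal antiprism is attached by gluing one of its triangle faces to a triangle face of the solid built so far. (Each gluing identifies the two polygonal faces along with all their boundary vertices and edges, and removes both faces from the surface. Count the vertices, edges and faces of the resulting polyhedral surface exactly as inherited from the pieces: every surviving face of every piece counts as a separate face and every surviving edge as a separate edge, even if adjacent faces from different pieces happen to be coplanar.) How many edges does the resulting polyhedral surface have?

A triangular prism: V=6, E=9, F=5.
Attach a 13-gonal prism (V=26, E=39, F=15) along a 4-gon: merge 4 vertices and 4 edges, delete both glued faces → V=28, E=44, F=18.
Attach a heptagonal antiprism (V=14, E=28, F=16) along a 3-gon: merge 3 vertices and 3 edges, delete both glued faces → V=39, E=69, F=32.
Check: V − E + F = 39 − 69 + 32 = 2.

69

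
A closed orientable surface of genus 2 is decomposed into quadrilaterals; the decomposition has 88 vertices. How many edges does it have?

180

χ = 2 − 2·2 = -2, and every face is a square so 4F = 2E.
V − E + F = -2 with E = 4F/2 gives 88 − (4/2 − 1)·F = -2, so F = 90 and E = 180.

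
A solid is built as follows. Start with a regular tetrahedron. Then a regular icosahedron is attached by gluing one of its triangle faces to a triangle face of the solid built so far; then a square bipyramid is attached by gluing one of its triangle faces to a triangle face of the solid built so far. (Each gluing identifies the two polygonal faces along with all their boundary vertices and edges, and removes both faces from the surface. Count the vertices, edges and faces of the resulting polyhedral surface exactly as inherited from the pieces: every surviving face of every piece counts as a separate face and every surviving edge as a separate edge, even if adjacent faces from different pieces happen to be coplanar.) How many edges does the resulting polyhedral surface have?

42

A regular tetrahedron: V=4, E=6, F=4.
Attach a regular icosahedron (V=12, E=30, F=20) along a 3-gon: merge 3 vertices and 3 edges, delete both glued faces → V=13, E=33, F=22.
Attach a square bipyramid (V=6, E=12, F=8) along a 3-gon: merge 3 vertices and 3 edges, delete both glued faces → V=16, E=42, F=28.
Check: V − E + F = 16 − 42 + 28 = 2.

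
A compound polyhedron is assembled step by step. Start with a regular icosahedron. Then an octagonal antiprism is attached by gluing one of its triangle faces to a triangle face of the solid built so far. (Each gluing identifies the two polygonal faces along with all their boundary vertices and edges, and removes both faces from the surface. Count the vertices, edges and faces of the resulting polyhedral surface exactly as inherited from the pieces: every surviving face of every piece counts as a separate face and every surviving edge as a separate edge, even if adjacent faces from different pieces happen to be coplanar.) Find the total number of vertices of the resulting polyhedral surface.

25

A regular icosahedron: V=12, E=30, F=20.
Attach an octagonal antiprism (V=16, E=32, F=18) along a 3-gon: merge 3 vertices and 3 edges, delete both glued faces → V=25, E=59, F=36.
Check: V − E + F = 25 − 59 + 36 = 2.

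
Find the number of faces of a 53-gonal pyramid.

A pyramid on an n-gon base has one n-gon and n triangles: V = 53 + 1 = 54, E = 2·53 = 106, F = 53 + 1 = 54.
Check: V − E + F = 54 − 106 + 54 = 2.

54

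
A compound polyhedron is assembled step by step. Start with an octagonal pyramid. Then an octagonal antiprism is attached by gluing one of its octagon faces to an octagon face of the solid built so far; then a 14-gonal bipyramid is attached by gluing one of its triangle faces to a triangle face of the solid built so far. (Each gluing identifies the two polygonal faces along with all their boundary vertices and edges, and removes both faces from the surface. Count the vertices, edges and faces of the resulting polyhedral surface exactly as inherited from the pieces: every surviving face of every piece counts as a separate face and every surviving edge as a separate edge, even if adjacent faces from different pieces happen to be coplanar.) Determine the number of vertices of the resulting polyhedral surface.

An octagonal pyramid: V=9, E=16, F=9.
Attach an octagonal antiprism (V=16, E=32, F=18) along an 8-gon: merge 8 vertices and 8 edges, delete both glued faces → V=17, E=40, F=25.
Attach a 14-gonal bipyramid (V=16, E=42, F=28) along a 3-gon: merge 3 vertices and 3 edges, delete both glued faces → V=30, E=79, F=51.
Check: V − E + F = 30 − 79 + 51 = 2.

30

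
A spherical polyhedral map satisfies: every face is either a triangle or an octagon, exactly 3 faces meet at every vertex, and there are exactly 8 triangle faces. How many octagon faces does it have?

Let x be the number of octagons; then F = 8 + x.
Edge–face incidences: 2E = 3·8 + 8·x = 24 + 8x.
Every vertex has degree 3, so 3V = 2E.
Euler: V − E + F = 2 ⇒ (2E)/3 − E + (8 + x) = 2.
Multiply by 6: 2·(2E) − 3·(2E) + 6·(8 + x) = 12, i.e. 48 + 6x − (24 + 8x) = 12.
Collecting terms: −2x + 24 = 12, so −2x = −12, so x = 6.
Then 2E = 24 + 8·6 = 72, so E = 36, V = 2E/3 = 24, F = 8 + 6 = 14.

6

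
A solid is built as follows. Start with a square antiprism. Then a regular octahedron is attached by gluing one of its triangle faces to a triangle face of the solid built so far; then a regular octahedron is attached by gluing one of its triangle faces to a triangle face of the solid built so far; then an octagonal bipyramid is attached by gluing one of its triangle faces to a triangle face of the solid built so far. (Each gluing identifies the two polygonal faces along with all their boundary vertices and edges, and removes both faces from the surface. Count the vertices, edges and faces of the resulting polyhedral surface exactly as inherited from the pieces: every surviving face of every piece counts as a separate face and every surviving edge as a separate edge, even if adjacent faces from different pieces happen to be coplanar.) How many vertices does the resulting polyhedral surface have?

A square antiprism: V=8, E=16, F=10.
Attach a regular octahedron (V=6, E=12, F=8) along a 3-gon: merge 3 vertices and 3 edges, delete both glued faces → V=11, E=25, F=16.
Attach a regular octahedron (V=6, E=12, F=8) along a 3-gon: merge 3 vertices and 3 edges, delete both glued faces → V=14, E=34, F=22.
Attach an octagonal bipyramid (V=10, E=24, F=16) along a 3-gon: merge 3 vertices and 3 edges, delete both glued faces → V=21, E=55, F=36.
Check: V − E + F = 21 − 55 + 36 = 2.

21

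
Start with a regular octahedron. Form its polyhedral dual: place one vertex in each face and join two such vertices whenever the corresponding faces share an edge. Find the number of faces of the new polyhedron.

6

The base solid has V = 6, E = 12, F = 8.
The dual swaps V and F and preserves E: V′ = F = 8, E′ = E = 12, F′ = V = 6.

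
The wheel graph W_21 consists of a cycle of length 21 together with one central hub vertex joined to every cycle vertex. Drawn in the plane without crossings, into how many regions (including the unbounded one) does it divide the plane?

22

W_21 has V = 21 + 1 = 22 vertices and E = 2·21 = 42 edges.
By Euler's formula F = 2 − V + E = 2 − 22 + 42 = 22.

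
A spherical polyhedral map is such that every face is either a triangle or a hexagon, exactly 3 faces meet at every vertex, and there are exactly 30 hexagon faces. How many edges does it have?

96

Let x be the number of triangles; then F = 30 + x.
Edge–face incidences: 2E = 6·30 + 3·x = 180 + 3x.
Every vertex has degree 3, so 3V = 2E.
Euler: V − E + F = 2 ⇒ (2E)/3 − E + (30 + x) = 2.
Multiply by 6: 2·(2E) − 3·(2E) + 6·(30 + x) = 12, i.e. 180 + 6x − (180 + 3x) = 12.
Collecting terms: 3x = 12, so x = 4.
Then 2E = 180 + 3·4 = 192, so E = 96, V = 2E/3 = 64, F = 30 + 4 = 34.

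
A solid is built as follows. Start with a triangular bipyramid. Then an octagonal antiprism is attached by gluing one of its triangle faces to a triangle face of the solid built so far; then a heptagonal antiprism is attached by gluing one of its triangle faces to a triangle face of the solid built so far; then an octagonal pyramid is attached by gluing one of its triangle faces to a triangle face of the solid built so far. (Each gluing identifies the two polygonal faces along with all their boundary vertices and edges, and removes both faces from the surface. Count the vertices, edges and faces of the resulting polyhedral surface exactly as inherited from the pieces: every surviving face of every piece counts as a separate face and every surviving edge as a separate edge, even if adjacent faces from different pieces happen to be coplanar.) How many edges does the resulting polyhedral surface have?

A triangular bipyramid: V=5, E=9, F=6.
Attach an octagonal antiprism (V=16, E=32, F=18) along a 3-gon: merge 3 vertices and 3 edges, delete both glued faces → V=18, E=38, F=22.
Attach a heptagonal antiprism (V=14, E=28, F=16) along a 3-gon: merge 3 vertices and 3 edges, delete both glued faces → V=29, E=63, F=36.
Attach an octagonal pyramid (V=9, E=16, F=9) along a 3-gon: merge 3 vertices and 3 edges, delete both glued faces → V=35, E=76, F=43.
Check: V − E + F = 35 − 76 + 43 = 2.

76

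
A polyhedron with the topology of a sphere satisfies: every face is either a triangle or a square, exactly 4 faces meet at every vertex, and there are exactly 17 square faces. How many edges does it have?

Let x be the number of triangles; then F = 17 + x.
Edge–face incidences: 2E = 4·17 + 3·x = 68 + 3x.
Every vertex has degree 4, so 4V = 2E.
Euler: V − E + F = 2 ⇒ (2E)/4 − E + (17 + x) = 2.
Multiply by 8: 2·(2E) − 4·(2E) + 8·(17 + x) = 16, i.e. 136 + 8x − 2·(68 + 3x) = 16.
Collecting terms: 2x = 16, so x = 8.
Then 2E = 68 + 3·8 = 92, so E = 46, V = 2E/4 = 23, F = 17 + 8 = 25.

46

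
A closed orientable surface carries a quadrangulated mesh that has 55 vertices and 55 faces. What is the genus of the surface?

Every face is a square, so 2E = 4·55 = 220, giving E = 110.
χ = V − E + F = 55 − 110 + 55 = 0.
For a closed orientable surface χ = 2 − 2g, so g = (2 − (0))/2 = 1.

1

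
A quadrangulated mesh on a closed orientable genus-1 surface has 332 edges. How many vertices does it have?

χ = 2 − 2·1 = 0, and every face is a square so 4F = 2E.
F = 2E/4 = 166. Then V = 0 + E − F = 0 + 332 − 166 = 166.

166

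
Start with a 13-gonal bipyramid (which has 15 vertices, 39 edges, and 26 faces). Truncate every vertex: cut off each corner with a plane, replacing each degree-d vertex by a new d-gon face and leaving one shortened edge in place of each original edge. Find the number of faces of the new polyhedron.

Truncation replaces each original edge-end by a new vertex, so V′ = 2E = 78.
Each original edge survives, and each old vertex of degree d contributes d new edges; summing degrees gives Σd = 2E, so E′ = E + 2E = 3E = 117.
Each original face survives and each original vertex becomes one new face: F′ = F + V = 41.

41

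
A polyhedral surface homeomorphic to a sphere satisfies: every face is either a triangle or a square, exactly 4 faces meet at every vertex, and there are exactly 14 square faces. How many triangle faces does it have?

Let x be the number of triangles; then F = 14 + x.
Edge–face incidences: 2E = 4·14 + 3·x = 56 + 3x.
Every vertex has degree 4, so 4V = 2E.
Euler: V − E + F = 2 ⇒ (2E)/4 − E + (14 + x) = 2.
Multiply by 8: 2·(2E) − 4·(2E) + 8·(14 + x) = 16, i.e. 112 + 8x − 2·(56 + 3x) = 16.
Collecting terms: 2x = 16, so x = 8.
Then 2E = 56 + 3·8 = 80, so E = 40, V = 2E/4 = 20, F = 14 + 8 = 22.

8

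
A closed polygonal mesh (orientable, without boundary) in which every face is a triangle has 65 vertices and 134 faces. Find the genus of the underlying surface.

2

Every face is a triangle, so 2E = 3·134 = 402, giving E = 201.
χ = V − E + F = 65 − 201 + 134 = -2.
For a closed orientable surface χ = 2 − 2g, so g = (2 − (-2))/2 = 2.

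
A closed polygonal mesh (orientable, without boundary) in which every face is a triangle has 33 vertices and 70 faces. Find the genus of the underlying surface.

Every face is a triangle, so 2E = 3·70 = 210, giving E = 105.
χ = V − E + F = 33 − 105 + 70 = -2.
For a closed orientable surface χ = 2 − 2g, so g = (2 − (-2))/2 = 2.

2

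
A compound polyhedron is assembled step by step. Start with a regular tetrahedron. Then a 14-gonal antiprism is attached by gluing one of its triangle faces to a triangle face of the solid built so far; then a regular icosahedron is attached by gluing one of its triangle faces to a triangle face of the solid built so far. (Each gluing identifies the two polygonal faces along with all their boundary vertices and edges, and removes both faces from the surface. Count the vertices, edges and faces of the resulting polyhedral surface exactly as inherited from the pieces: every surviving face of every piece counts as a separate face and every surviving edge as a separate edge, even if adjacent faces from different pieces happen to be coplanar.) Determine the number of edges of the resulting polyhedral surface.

A regular tetrahedron: V=4, E=6, F=4.
Attach a 14-gonal antiprism (V=28, E=56, F=30) along a 3-gon: merge 3 vertices and 3 edges, delete both glued faces → V=29, E=59, F=32.
Attach a regular icosahedron (V=12, E=30, F=20) along a 3-gon: merge 3 vertices and 3 edges, delete both glued faces → V=38, E=86, F=50.
Check: V − E + F = 38 − 86 + 50 = 2.

86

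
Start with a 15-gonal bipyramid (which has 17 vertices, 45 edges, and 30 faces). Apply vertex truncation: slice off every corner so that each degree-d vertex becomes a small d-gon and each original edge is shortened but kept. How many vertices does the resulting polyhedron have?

Truncation replaces each original edge-end by a new vertex, so V′ = 2E = 90.
Each original edge survives, and each old vertex of degree d contributes d new edges; summing degrees gives Σd = 2E, so E′ = E + 2E = 3E = 135.
Each original face survives and each original vertex becomes one new face: F′ = F + V = 47.

90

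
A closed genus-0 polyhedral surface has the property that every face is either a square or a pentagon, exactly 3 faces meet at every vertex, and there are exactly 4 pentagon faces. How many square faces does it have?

Let x be the number of squares; then F = 4 + x.
Edge–face incidences: 2E = 5·4 + 4·x = 20 + 4x.
Every vertex has degree 3, so 3V = 2E.
Euler: V − E + F = 2 ⇒ (2E)/3 − E + (4 + x) = 2.
Multiply by 6: 2·(2E) − 3·(2E) + 6·(4 + x) = 12, i.e. 24 + 6x − (20 + 4x) = 12.
Collecting terms: 2x + 4 = 12, so 2x = 8, so x = 4.
Then 2E = 20 + 4·4 = 36, so E = 18, V = 2E/3 = 12, F = 4 + 4 = 8.

4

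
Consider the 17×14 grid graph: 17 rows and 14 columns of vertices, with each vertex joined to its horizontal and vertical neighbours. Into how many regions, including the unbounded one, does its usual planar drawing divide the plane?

209

The grid has V = 17·14 = 238 vertices and E = 17·13 + 14·16 = 445 edges.
F = 2 − V + E = 2 − 238 + 445 = 209.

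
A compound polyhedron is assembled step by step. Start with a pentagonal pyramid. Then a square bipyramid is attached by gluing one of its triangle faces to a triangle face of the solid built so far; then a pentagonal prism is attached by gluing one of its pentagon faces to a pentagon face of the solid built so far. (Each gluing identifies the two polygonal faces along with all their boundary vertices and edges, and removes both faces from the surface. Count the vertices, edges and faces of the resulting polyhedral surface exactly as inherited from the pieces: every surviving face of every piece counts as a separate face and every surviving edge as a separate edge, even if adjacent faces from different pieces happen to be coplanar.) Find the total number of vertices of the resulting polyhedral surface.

A pentagonal pyramid: V=6, E=10, F=6.
Attach a square bipyramid (V=6, E=12, F=8) along a 3-gon: merge 3 vertices and 3 edges, delete both glued faces → V=9, E=19, F=12.
Attach a pentagonal prism (V=10, E=15, F=7) along a 5-gon: merge 5 vertices and 5 edges, delete both glued faces → V=14, E=29, F=17.
Check: V − E + F = 14 − 29 + 17 = 2.

14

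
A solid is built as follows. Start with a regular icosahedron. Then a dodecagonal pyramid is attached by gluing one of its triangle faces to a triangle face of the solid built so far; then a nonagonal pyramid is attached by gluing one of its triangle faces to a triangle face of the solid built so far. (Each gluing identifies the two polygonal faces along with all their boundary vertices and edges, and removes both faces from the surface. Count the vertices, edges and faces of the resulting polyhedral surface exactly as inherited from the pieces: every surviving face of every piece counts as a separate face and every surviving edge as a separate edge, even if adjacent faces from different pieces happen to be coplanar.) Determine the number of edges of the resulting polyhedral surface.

A regular icosahedron: V=12, E=30, F=20.
Attach a dodecagonal pyramid (V=13, E=24, F=13) along a 3-gon: merge 3 vertices and 3 edges, delete both glued faces → V=22, E=51, F=31.
Attach a nonagonal pyramid (V=10, E=18, F=10) along a 3-gon: merge 3 vertices and 3 edges, delete both glued faces → V=29, E=66, F=39.
Check: V − E + F = 29 − 66 + 39 = 2.

66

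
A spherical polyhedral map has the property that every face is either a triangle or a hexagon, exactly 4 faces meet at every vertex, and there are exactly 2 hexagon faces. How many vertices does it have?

Let x be the number of triangles; then F = 2 + x.
Edge–face incidences: 2E = 6·2 + 3·x = 12 + 3x.
Every vertex has degree 4, so 4V = 2E.
Euler: V − E + F = 2 ⇒ (2E)/4 − E + (2 + x) = 2.
Multiply by 8: 2·(2E) − 4·(2E) + 8·(2 + x) = 16, i.e. 16 + 8x − 2·(12 + 3x) = 16.
Collecting terms: 2x − 8 = 16, so 2x = 24, so x = 12.
Then 2E = 12 + 3·12 = 48, so E = 24, V = 2E/4 = 12, F = 2 + 12 = 14.

12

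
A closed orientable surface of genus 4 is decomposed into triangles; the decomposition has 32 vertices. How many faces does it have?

χ = 2 − 2·4 = -6, and every face is a triangle so 3F = 2E.
V − E + F = -6 with E = 3F/2 gives 32 − (3/2 − 1)·F = -6, so F = 76 and E = 114.

76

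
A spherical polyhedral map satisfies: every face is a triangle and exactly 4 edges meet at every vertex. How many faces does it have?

Each face has 3 edges and each edge borders two faces, so 2E = 3F.
Each vertex has degree 4, so 4V = 2E and hence V = 3F/4.
Euler: V − E + F = 2 ⇒ (3F/4) − (3F/2) + F = 2.
Multiply by 8: (6 − 12 + 8)F = 16, i.e. 2F = 16.
So F = 8, E = 3·8/2 = 12, V = 3·8/4 = 6.

8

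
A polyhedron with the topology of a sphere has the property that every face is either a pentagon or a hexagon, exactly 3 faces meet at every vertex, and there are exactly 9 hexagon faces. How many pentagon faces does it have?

Let x be the number of pentagons; then F = 9 + x.
Edge–face incidences: 2E = 6·9 + 5·x = 54 + 5x.
Every vertex has degree 3, so 3V = 2E.
Euler: V − E + F = 2 ⇒ (2E)/3 − E + (9 + x) = 2.
Multiply by 6: 2·(2E) − 3·(2E) + 6·(9 + x) = 12, i.e. 54 + 6x − (54 + 5x) = 12.
Collecting terms: x = 12.
Then 2E = 54 + 5·12 = 114, so E = 57, V = 2E/3 = 38, F = 9 + 12 = 21.

12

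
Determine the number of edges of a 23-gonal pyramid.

46

A pyramid on an n-gon base has one n-gon and n triangles: V = 23 + 1 = 24, E = 2·23 = 46, F = 23 + 1 = 24.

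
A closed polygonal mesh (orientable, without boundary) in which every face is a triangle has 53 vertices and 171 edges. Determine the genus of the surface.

3

Every face is a triangle and each edge borders two faces, so 3F = 2·171, giving F = 114.
χ = V − E + F = 53 − 171 + 114 = -4.
For a closed orientable surface χ = 2 − 2g, so g = (2 − (-4))/2 = 3.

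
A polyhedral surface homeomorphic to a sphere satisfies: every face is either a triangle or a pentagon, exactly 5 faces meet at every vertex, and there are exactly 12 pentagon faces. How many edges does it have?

Let x be the number of triangles; then F = 12 + x.
Edge–face incidences: 2E = 5·12 + 3·x = 60 + 3x.
Every vertex has degree 5, so 5V = 2E.
Euler: V − E + F = 2 ⇒ (2E)/5 − E + (12 + x) = 2.
Multiply by 10: 2·(2E) − 5·(2E) + 10·(12 + x) = 20, i.e. 120 + 10x − 3·(60 + 3x) = 20.
Collecting terms: x − 60 = 20, so x = 80.
Then 2E = 60 + 3·80 = 300, so E = 150, V = 2E/5 = 60, F = 12 + 80 = 92.

150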